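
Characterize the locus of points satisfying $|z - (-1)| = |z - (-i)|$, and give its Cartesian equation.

|z - z1| = |z - z2| means z is equidistant from z1 and z2,
i.e. the perpendicular bisector of the segment from (-1, 0) to (0, -1) (midpoint (-1/2, -1/2)).
With z = x + yi, square both sides:
(x - (-1))^2 + (y - 0)^2 = (x - 0)^2 + (y - (-1))^2
The x^2 and y^2 terms cancel: 2x + (-2)y = 1 - 1 = 0
Simplify: x - y = 0
Locus: Perpendicular bisector of the segment from (-1, 0) to (0, -1): the line x - y = 0


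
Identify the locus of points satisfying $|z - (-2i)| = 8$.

|z - z0| = r describes a circle centered at z0 with radius r
Here z0 = -2i and r = 8
Locus: Circle centered at (0, -2) with radius 8


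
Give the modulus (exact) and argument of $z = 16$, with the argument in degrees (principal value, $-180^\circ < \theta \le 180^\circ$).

|z| = sqrt(16^2 + 0^2) = 16
b = 0 and a > 0, so z lies on the positive real axis: arg(z) = 0°


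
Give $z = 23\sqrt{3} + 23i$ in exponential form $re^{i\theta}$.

r = |z| = sqrt((23*sqrt(3))^2 + (23)^2) = sqrt(1587 + 529) = sqrt(2116) = 46
θ = arctan(b/a) = arctan(23/39.8372) (quadrant-adjusted) = 30° = π/6
z = 46e^(i*π/6)


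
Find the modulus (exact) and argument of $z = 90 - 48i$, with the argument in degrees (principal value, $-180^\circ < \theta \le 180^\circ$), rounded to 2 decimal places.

|z| = sqrt(90^2 + (-48)^2) = 102
arg(z) = arctan(b/a) = arctan(-48/90) (quadrant-adjusted) = -28.07°


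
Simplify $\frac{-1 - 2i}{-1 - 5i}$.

Multiply numerator and denominator by conjugate (-1 + 5i):
= (-1 - 2i)(-1 + 5i) / ((-1)^2 + (-5)^2)
= (11 - 3i) / 26
= 11/26 - (3/26)i


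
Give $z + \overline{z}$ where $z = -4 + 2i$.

z + conjugate(z) = (a + bi) + (a - bi) = 2a
= 2 * (-4) = -8


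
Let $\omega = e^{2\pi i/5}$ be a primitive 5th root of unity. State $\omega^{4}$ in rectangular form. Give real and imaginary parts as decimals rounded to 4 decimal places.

ω^4 = e^(2πi·4/5) = e^(i·8π/5)
= cos(8π/5) + i sin(8π/5)
= 0.3090 - 0.9511i


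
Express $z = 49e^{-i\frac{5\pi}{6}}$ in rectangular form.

a = r cos θ = 49 * -sqrt(3)/2 = -49*sqrt(3)/2
b = r sin θ = 49 * -1/2 = -49/2
z = -49*sqrt(3)/2 - (49/2)i


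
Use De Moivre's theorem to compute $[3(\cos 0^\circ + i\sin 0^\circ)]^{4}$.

By De Moivre: z^n = r^n(cos(nθ) + i sin(nθ))
= 3^4(cos(4*0°) + i sin(4*0°))
= 81(cos 0° + i sin 0°)
= 81


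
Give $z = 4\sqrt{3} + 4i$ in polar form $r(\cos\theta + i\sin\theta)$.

r = |z| = sqrt(a^2 + b^2) = sqrt((4*sqrt(3))^2 + (4)^2) = sqrt(48 + 16) = sqrt(64) = 8
θ = arctan(b/a) = arctan(4/6.9282) (quadrant-adjusted) = 30°
z = 8(cos 30° + i sin 30°)


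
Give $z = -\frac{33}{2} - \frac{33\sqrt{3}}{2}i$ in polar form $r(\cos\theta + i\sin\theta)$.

r = |z| = sqrt(a^2 + b^2) = sqrt((-33/2)^2 + (-33*sqrt(3)/2)^2) = sqrt(1089/4 + 3267/4) = sqrt(1089) = 33
θ = arctan(b/a) = arctan(-28.5788/-16.5) (quadrant-adjusted) = 240°
z = 33(cos 240° + i sin 240°)


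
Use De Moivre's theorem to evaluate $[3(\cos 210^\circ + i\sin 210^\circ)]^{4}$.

By De Moivre: z^n = r^n(cos(nθ) + i sin(nθ))
= 3^4(cos(4*210°) + i sin(4*210°))
= 81(cos 120° + i sin 120°)
= -81/2 + (81*sqrt(3)/2)i


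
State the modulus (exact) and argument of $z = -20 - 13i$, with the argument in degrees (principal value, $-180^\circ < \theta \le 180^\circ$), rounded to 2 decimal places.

|z| = sqrt((-20)^2 + (-13)^2) = sqrt(569)
arg(z) = arctan(b/a) = arctan(-13/-20) (quadrant-adjusted) = -146.98°


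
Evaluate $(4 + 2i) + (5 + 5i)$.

(4 + 5) + (2 + 5)i = 9 + 7i


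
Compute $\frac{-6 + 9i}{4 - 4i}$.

Multiply numerator and denominator by conjugate (4 + 4i):
= (-6 + 9i)(4 + 4i) / (4^2 + (-4)^2)
= (-60 + 12i) / 32
Divide through by 4: (-15 + 3i) / 8
= -15/8 + (3/8)i


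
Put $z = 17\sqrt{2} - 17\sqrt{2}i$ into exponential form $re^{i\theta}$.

r = |z| = sqrt((17*sqrt(2))^2 + (-17*sqrt(2))^2) = sqrt(578 + 578) = sqrt(1156) = 34
θ = arctan(b/a) = arctan(-24.0416/24.0416) (quadrant-adjusted) = -45° = -π/4
z = 34e^(-i*π/4)


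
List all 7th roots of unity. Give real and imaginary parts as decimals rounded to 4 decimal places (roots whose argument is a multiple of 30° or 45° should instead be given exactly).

ω_k = e^(2πik/7) = cos(2πk/7) + i sin(2πk/7) for k = 0, 1, ..., 6
Roots: 1, 0.6235 + 0.7818i, -0.2225 + 0.9749i, -0.9010 + 0.4339i, -0.9010 - 0.4339i, -0.2225 - 0.9749i, 0.6235 - 0.7818i


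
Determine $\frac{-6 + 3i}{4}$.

Divisor is real, so divide each part by 4:
= -3/2 + (3/4)i


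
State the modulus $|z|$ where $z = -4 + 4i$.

|z| = sqrt(a^2 + b^2) = sqrt((-4)^2 + 4^2) = sqrt(32) = sqrt(32)


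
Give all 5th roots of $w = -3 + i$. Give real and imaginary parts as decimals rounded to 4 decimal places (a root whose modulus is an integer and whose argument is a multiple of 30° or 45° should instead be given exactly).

|w| = sqrt(10) ≈ 3.162278, arg(w) ≈ 161.565051°
Root modulus = sqrt(10)^(1/5) ≈ 1.258925
Root arguments: θ_k = (arg(w) + 360°k)/5 for k = 0, 1, ..., 4
Compute each root as (root modulus)(cos θ_k + i sin θ_k) using full-precision intermediates, then round to 4 decimal places.
Roots: 1.0640 + 0.6730i, -0.3112 + 1.2198i, -1.2563 + 0.0810i, -0.4652 - 1.1698i, 0.9688 - 0.8039i


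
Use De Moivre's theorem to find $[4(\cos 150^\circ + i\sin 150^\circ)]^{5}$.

By De Moivre: z^n = r^n(cos(nθ) + i sin(nθ))
= 4^5(cos(5*150°) + i sin(5*150°))
= 1024(cos 30° + i sin 30°)
= 512*sqrt(3) + 512i


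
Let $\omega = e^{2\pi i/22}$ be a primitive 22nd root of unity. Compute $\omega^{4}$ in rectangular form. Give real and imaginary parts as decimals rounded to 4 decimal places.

ω^4 = e^(2πi·4/22) = e^(i·4π/11)
= cos(4π/11) + i sin(4π/11)
= 0.4154 + 0.9096i


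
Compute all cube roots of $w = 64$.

|w| = 64, arg(w) = 0°
Root modulus = 64^(1/3) = 4
Root arguments: θ_k = (0° + 360°k)/3 for k = 0, 1, ..., 2
Roots: 4, -2 + 2*sqrt(3)i, -2 - 2*sqrt(3)i


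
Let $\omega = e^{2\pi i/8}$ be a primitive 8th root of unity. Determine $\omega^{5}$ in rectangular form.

ω^5 = e^(2πi·5/8) = e^(i·5π/4)
= cos(5π/4) + i sin(5π/4)
= -sqrt(2)/2 - (sqrt(2)/2)i


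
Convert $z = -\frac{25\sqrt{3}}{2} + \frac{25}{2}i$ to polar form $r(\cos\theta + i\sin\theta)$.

r = |z| = sqrt(a^2 + b^2) = sqrt((-25*sqrt(3)/2)^2 + (25/2)^2) = sqrt(1875/4 + 625/4) = sqrt(625) = 25
θ = arctan(b/a) = arctan(12.5/-21.6506) (quadrant-adjusted) = 150°
z = 25(cos 150° + i sin 150°)


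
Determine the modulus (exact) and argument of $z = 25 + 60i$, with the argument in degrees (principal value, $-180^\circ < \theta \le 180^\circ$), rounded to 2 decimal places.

|z| = sqrt(25^2 + 60^2) = 65
arg(z) = arctan(b/a) = arctan(60/25) (quadrant-adjusted) = 67.38°


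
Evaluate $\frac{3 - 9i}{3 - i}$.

Multiply numerator and denominator by conjugate (3 + i):
= (3 - 9i)(3 + i) / (3^2 + (-1)^2)
= (18 - 24i) / 10
Divide through by 2: (9 - 12i) / 5
= 9/5 - (12/5)i


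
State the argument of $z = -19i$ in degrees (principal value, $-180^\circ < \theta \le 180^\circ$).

a = 0 and b < 0, so z lies on the negative imaginary axis: θ = -90°


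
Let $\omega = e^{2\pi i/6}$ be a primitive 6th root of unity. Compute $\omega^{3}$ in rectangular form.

ω^3 = e^(2πi·3/6) = e^(i·1π)
= cos(1π) + i sin(1π)
= -1


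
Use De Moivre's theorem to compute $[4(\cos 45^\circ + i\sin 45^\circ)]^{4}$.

By De Moivre: z^n = r^n(cos(nθ) + i sin(nθ))
= 4^4(cos(4*45°) + i sin(4*45°))
= 256(cos 180° + i sin 180°)
= -256


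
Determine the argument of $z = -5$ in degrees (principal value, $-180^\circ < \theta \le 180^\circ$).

b = 0 and a < 0, so z lies on the negative real axis: θ = 180°


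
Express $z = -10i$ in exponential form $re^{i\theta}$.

r = |z| = sqrt((0)^2 + (-10)^2) = sqrt(0 + 100) = sqrt(100) = 10
a = 0 and b < 0, so z lies on the negative imaginary axis: θ = -90° = -π/2
z = 10e^(-i*π/2)


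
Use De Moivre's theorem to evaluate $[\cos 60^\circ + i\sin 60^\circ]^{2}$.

By De Moivre: z^n = r^n(cos(nθ) + i sin(nθ))
= 1^2(cos(2*60°) + i sin(2*60°))
= 1(cos 120° + i sin 120°)
= -1/2 + (sqrt(3)/2)i


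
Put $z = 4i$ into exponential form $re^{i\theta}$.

r = |z| = sqrt((0)^2 + (4)^2) = sqrt(0 + 16) = sqrt(16) = 4
a = 0 and b > 0, so z lies on the positive imaginary axis: θ = 90° = π/2
z = 4e^(i*π/2)


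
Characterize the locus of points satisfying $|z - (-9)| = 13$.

|z - z0| = r describes a circle centered at z0 with radius r
Here z0 = -9 and r = 13
Locus: Circle centered at (-9, 0) with radius 13


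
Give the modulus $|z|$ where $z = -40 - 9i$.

|z| = sqrt(a^2 + b^2) = sqrt((-40)^2 + (-9)^2) = sqrt(1681) = 41


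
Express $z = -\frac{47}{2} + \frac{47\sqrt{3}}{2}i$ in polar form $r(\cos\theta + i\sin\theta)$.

r = |z| = sqrt(a^2 + b^2) = sqrt((-47/2)^2 + (47*sqrt(3)/2)^2) = sqrt(2209/4 + 6627/4) = sqrt(2209) = 47
θ = arctan(b/a) = arctan(40.7032/-23.5) (quadrant-adjusted) = 120°
z = 47(cos 120° + i sin 120°)


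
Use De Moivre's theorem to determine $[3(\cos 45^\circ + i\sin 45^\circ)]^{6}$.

By De Moivre: z^n = r^n(cos(nθ) + i sin(nθ))
= 3^6(cos(6*45°) + i sin(6*45°))
= 729(cos 270° + i sin 270°)
= -729i


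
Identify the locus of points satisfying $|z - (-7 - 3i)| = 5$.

|z - z0| = r describes a circle centered at z0 with radius r
Here z0 = -7 - 3i and r = 5
Locus: Circle centered at (-7, -3) with radius 5


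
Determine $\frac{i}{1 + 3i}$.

Multiply numerator and denominator by conjugate (1 - 3i):
= (i)(1 - 3i) / (1^2 + 3^2)
= (3 + i) / 10
= 3/10 + (1/10)i


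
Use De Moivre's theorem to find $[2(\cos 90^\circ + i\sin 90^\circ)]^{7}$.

By De Moivre: z^n = r^n(cos(nθ) + i sin(nθ))
= 2^7(cos(7*90°) + i sin(7*90°))
= 128(cos 270° + i sin 270°)
= -128i


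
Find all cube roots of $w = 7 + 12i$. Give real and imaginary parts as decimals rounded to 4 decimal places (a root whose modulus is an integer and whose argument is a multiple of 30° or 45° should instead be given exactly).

|w| = sqrt(193) ≈ 13.892444, arg(w) ≈ 59.743563°
Root modulus = sqrt(193)^(1/3) ≈ 2.403954
Root arguments: θ_k = (arg(w) + 360°k)/3 for k = 0, 1, ..., 2
Compute each root as (root modulus)(cos θ_k + i sin θ_k) using full-precision intermediates, then round to 4 decimal places.
Roots: 2.2602 + 0.8188i, -1.8392 + 1.5480i, -0.4210 - 2.3668i


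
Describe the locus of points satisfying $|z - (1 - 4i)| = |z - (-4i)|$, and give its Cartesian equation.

|z - z1| = |z - z2| means z is equidistant from z1 and z2,
i.e. the perpendicular bisector of the segment from (1, -4) to (0, -4) (midpoint (1/2, -4)).
With z = x + yi, square both sides:
(x - 1)^2 + (y - (-4))^2 = (x - 0)^2 + (y - (-4))^2
The x^2 and y^2 terms cancel: -2x + 0y = 16 - 17 = -1
Simplify: x = 1/2
Locus: Perpendicular bisector of the segment from (1, -4) to (0, -4): the line x = 1/2


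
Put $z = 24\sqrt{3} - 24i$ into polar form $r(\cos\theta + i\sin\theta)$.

r = |z| = sqrt(a^2 + b^2) = sqrt((24*sqrt(3))^2 + (-24)^2) = sqrt(1728 + 576) = sqrt(2304) = 48
θ = arctan(b/a) = arctan(-24/41.5692) (quadrant-adjusted) = 330°
z = 48(cos 330° + i sin 330°)


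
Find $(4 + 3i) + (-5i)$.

(4 + 0) + (3 + (-5))i = 4 - 2i


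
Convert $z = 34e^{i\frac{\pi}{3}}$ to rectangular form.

a = r cos θ = 34 * 1/2 = 17
b = r sin θ = 34 * sqrt(3)/2 = 17*sqrt(3)
z = 17 + 17*sqrt(3)i


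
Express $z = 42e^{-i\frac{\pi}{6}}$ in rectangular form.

a = r cos θ = 42 * sqrt(3)/2 = 21*sqrt(3)
b = r sin θ = 42 * -1/2 = -21
z = 21*sqrt(3) - 21i


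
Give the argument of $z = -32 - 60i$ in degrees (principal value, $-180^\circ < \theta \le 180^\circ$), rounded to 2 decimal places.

θ = arctan(b/a) = arctan(-60/-32) (quadrant-adjusted) = -118.07°


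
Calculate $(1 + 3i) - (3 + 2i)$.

(1 - 3) + (3 - 2)i = -2 + i


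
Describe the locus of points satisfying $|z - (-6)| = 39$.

|z - z0| = r describes a circle centered at z0 with radius r
Here z0 = -6 and r = 39
Locus: Circle centered at (-6, 0) with radius 39


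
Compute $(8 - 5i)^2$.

(a + bi)^2 = a^2 - b^2 + 2abi
= 8^2 - (-5)^2 + 2*8*(-5)i
= 39 - 80i


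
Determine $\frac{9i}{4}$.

Divisor is real, so divide each part by 4:
= 0 + (9/4)i


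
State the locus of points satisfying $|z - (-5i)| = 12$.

|z - z0| = r describes a circle centered at z0 with radius r
Here z0 = -5i and r = 12
Locus: Circle centered at (0, -5) with radius 12


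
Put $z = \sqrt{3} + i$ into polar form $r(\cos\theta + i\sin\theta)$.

r = |z| = sqrt(a^2 + b^2) = sqrt((sqrt(3))^2 + (1)^2) = sqrt(3 + 1) = sqrt(4) = 2
θ = arctan(b/a) = arctan(1/1.7321) (quadrant-adjusted) = 30°
z = 2(cos 30° + i sin 30°)


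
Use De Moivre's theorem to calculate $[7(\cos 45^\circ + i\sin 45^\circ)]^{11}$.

By De Moivre: z^n = r^n(cos(nθ) + i sin(nθ))
= 7^11(cos(11*45°) + i sin(11*45°))
= 1977326743(cos 135° + i sin 135°)
= -1977326743*sqrt(2)/2 + (1977326743*sqrt(2)/2)i


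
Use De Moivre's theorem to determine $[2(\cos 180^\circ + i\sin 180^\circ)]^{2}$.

By De Moivre: z^n = r^n(cos(nθ) + i sin(nθ))
= 2^2(cos(2*180°) + i sin(2*180°))
= 4(cos 0° + i sin 0°)
= 4


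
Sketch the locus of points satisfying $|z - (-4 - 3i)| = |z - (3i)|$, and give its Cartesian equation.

|z - z1| = |z - z2| means z is equidistant from z1 and z2,
i.e. the perpendicular bisector of the segment from (-4, -3) to (0, 3) (midpoint (-2, 0)).
With z = x + yi, square both sides:
(x - (-4))^2 + (y - (-3))^2 = (x - 0)^2 + (y - 3)^2
The x^2 and y^2 terms cancel: 8x + 12y = 9 - 25 = -16
Simplify: 2x + 3y = -4
Locus: Perpendicular bisector of the segment from (-4, -3) to (0, 3): the line 2x + 3y = -4


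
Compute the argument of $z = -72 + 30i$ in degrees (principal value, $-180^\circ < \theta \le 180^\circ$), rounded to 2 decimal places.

θ = arctan(b/a) = arctan(30/-72) (quadrant-adjusted) = 157.38°


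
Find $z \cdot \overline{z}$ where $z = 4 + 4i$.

z * conjugate(z) = |z|^2 = a^2 + b^2
= 4^2 + 4^2 = 32


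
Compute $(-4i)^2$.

(a + bi)^2 = a^2 - b^2 + 2abi
= 0^2 - (-4)^2 + 2*0*(-4)i
= -16


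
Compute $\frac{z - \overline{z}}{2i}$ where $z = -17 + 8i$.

z - conjugate(z) = 2bi
(z - conjugate(z))/(2i) = 2bi/(2i) = b = 8


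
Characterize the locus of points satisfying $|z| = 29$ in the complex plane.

|z| = 29 means sqrt(x^2 + y^2) = 29
This is a circle of radius 29 centered at the origin


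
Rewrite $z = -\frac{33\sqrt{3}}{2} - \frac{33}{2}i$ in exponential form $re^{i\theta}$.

r = |z| = sqrt((-33*sqrt(3)/2)^2 + (-33/2)^2) = sqrt(3267/4 + 1089/4) = sqrt(1089) = 33
θ = arctan(b/a) = arctan(-16.5/-28.5788) (quadrant-adjusted) = 210° = 7π/6
z = 33e^(i*7π/6)


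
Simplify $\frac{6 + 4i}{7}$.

Divisor is real, so divide each part by 7:
= 6/7 + (4/7)i


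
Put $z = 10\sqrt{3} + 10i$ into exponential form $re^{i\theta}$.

r = |z| = sqrt((10*sqrt(3))^2 + (10)^2) = sqrt(300 + 100) = sqrt(400) = 20
θ = arctan(b/a) = arctan(10/17.3205) (quadrant-adjusted) = 30° = π/6
z = 20e^(i*π/6)


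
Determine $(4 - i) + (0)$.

(4 + 0) + (-1 + 0)i = 4 - i


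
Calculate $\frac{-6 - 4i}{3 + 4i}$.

Multiply numerator and denominator by conjugate (3 - 4i):
= (-6 - 4i)(3 - 4i) / (3^2 + 4^2)
= (-34 + 12i) / 25
= -34/25 + (12/25)i


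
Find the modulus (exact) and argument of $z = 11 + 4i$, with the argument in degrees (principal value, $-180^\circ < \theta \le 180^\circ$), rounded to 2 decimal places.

|z| = sqrt(11^2 + 4^2) = sqrt(137)
arg(z) = arctan(b/a) = arctan(4/11) (quadrant-adjusted) = 19.98°


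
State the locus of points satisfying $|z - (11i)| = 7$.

|z - z0| = r describes a circle centered at z0 with radius r
Here z0 = 11i and r = 7
Locus: Circle centered at (0, 11) with radius 7


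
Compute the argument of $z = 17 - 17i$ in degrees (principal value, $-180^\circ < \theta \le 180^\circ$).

θ = arctan(b/a) = arctan(-17/17) (quadrant-adjusted) = -45°


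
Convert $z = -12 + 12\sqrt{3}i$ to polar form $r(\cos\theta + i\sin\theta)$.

r = |z| = sqrt(a^2 + b^2) = sqrt((-12)^2 + (12*sqrt(3))^2) = sqrt(144 + 432) = sqrt(576) = 24
θ = arctan(b/a) = arctan(20.7846/-12) (quadrant-adjusted) = 120°
z = 24(cos 120° + i sin 120°)


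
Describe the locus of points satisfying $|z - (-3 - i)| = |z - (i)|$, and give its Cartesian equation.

|z - z1| = |z - z2| means z is equidistant from z1 and z2,
i.e. the perpendicular bisector of the segment from (-3, -1) to (0, 1) (midpoint (-3/2, 0)).
With z = x + yi, square both sides:
(x - (-3))^2 + (y - (-1))^2 = (x - 0)^2 + (y - 1)^2
The x^2 and y^2 terms cancel: 6x + 4y = 1 - 10 = -9
Simplify: 6x + 4y = -9
Locus: Perpendicular bisector of the segment from (-3, -1) to (0, 1): the line 6x + 4y = -9


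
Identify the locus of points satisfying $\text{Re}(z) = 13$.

Re(z) = x where z = x + yi; the equation x = 13 is satisfied by all points with that x-coordinate
Locus: Vertical line x = 13


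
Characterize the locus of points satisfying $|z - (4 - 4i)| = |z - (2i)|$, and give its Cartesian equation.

|z - z1| = |z - z2| means z is equidistant from z1 and z2,
i.e. the perpendicular bisector of the segment from (4, -4) to (0, 2) (midpoint (2, -1)).
With z = x + yi, square both sides:
(x - 4)^2 + (y - (-4))^2 = (x - 0)^2 + (y - 2)^2
The x^2 and y^2 terms cancel: -8x + 12y = 4 - 32 = -28
Simplify: 2x - 3y = 7
Locus: Perpendicular bisector of the segment from (4, -4) to (0, 2): the line 2x - 3y = 7


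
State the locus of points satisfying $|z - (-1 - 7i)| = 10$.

|z - z0| = r describes a circle centered at z0 with radius r
Here z0 = -1 - 7i and r = 10
Locus: Circle centered at (-1, -7) with radius 10


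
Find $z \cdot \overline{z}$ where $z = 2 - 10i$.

z * conjugate(z) = |z|^2 = a^2 + b^2
= 2^2 + (-10)^2 = 104


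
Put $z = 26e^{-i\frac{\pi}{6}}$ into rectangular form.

a = r cos θ = 26 * sqrt(3)/2 = 13*sqrt(3)
b = r sin θ = 26 * -1/2 = -13
z = 13*sqrt(3) - 13i


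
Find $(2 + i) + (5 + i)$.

(2 + 5) + (1 + 1)i = 7 + 2i


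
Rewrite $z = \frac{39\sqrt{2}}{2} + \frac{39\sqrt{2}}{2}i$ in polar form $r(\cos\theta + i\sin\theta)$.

r = |z| = sqrt(a^2 + b^2) = sqrt((39*sqrt(2)/2)^2 + (39*sqrt(2)/2)^2) = sqrt(1521/2 + 1521/2) = sqrt(1521) = 39
θ = arctan(b/a) = arctan(27.5772/27.5772) (quadrant-adjusted) = 45°
z = 39(cos 45° + i sin 45°)


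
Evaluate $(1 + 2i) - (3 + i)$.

(1 - 3) + (2 - 1)i = -2 + i


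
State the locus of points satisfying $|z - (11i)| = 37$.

|z - z0| = r describes a circle centered at z0 with radius r
Here z0 = 11i and r = 37
Locus: Circle centered at (0, 11) with radius 37


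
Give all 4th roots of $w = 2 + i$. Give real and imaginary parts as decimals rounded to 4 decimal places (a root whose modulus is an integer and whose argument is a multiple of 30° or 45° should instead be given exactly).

|w| = sqrt(5) ≈ 2.236068, arg(w) ≈ 26.565051°
Root modulus = sqrt(5)^(1/4) ≈ 1.222845
Root arguments: θ_k = (arg(w) + 360°k)/4 for k = 0, 1, ..., 3
Compute each root as (root modulus)(cos θ_k + i sin θ_k) using full-precision intermediates, then round to 4 decimal places.
Roots: 1.2146 + 0.1414i, -0.1414 + 1.2146i, -1.2146 - 0.1414i, 0.1414 - 1.2146i


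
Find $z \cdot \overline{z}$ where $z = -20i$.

z * conjugate(z) = |z|^2 = a^2 + b^2
= 0^2 + (-20)^2 = 400


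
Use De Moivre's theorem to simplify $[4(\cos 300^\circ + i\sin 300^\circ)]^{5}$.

By De Moivre: z^n = r^n(cos(nθ) + i sin(nθ))
= 4^5(cos(5*300°) + i sin(5*300°))
= 1024(cos 60° + i sin 60°)
= 512 + 512*sqrt(3)i


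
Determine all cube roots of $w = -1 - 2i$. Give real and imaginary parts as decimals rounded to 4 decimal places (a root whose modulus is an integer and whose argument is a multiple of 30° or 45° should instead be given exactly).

|w| = sqrt(5) ≈ 2.236068, arg(w) ≈ 243.434949°
Root modulus = sqrt(5)^(1/3) ≈ 1.307660
Root arguments: θ_k = (arg(w) + 360°k)/3 for k = 0, 1, ..., 2
Compute each root as (root modulus)(cos θ_k + i sin θ_k) using full-precision intermediates, then round to 4 decimal places.
Roots: 0.2013 + 1.2921i, -1.2196 - 0.4717i, 1.0183 - 0.8204i


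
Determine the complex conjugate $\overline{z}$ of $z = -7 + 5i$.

If z = a + bi, then conjugate(z) = a - bi
conjugate(-7 + 5i) = -7 - 5i


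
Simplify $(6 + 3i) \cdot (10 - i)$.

(a1*a2 - b1*b2) + (a1*b2 + b1*a2)i
= (60 - (-3)) + (-6 + 30)i
= 63 + 24i


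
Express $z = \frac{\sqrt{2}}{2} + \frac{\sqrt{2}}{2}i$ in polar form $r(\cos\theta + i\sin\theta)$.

r = |z| = sqrt(a^2 + b^2) = sqrt((sqrt(2)/2)^2 + (sqrt(2)/2)^2) = sqrt(1/2 + 1/2) = sqrt(1) = 1
θ = arctan(b/a) = arctan(0.7071/0.7071) (quadrant-adjusted) = 45°
z = 1(cos 45° + i sin 45°)


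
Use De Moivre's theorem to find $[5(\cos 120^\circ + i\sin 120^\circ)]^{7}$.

By De Moivre: z^n = r^n(cos(nθ) + i sin(nθ))
= 5^7(cos(7*120°) + i sin(7*120°))
= 78125(cos 120° + i sin 120°)
= -78125/2 + (78125*sqrt(3)/2)i


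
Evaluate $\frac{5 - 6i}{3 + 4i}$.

Multiply numerator and denominator by conjugate (3 - 4i):
= (5 - 6i)(3 - 4i) / (3^2 + 4^2)
= (-9 - 38i) / 25
= -9/25 - (38/25)i


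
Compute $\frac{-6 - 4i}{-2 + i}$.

Multiply numerator and denominator by conjugate (-2 - i):
= (-6 - 4i)(-2 - i) / ((-2)^2 + 1^2)
= (8 + 14i) / 5
= 8/5 + (14/5)i


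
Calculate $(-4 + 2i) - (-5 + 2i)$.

(-4 - (-5)) + (2 - 2)i = 1


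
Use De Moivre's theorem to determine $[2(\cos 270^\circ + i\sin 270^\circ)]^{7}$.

By De Moivre: z^n = r^n(cos(nθ) + i sin(nθ))
= 2^7(cos(7*270°) + i sin(7*270°))
= 128(cos 90° + i sin 90°)
= 128i


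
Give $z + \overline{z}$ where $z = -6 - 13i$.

z + conjugate(z) = (a + bi) + (a - bi) = 2a
= 2 * (-6) = -12


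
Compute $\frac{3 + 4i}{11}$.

Divisor is real, so divide each part by 11:
= 3/11 + (4/11)i


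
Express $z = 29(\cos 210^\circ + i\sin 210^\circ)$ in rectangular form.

a = r cos θ = 29 * -sqrt(3)/2 = -29*sqrt(3)/2
b = r sin θ = 29 * -1/2 = -29/2
z = -29*sqrt(3)/2 - (29/2)i


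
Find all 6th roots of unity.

ω_k = e^(2πik/6) = cos(2πk/6) + i sin(2πk/6) for k = 0, 1, ..., 5
Roots: 1, 1/2 + (sqrt(3)/2)i, -1/2 + (sqrt(3)/2)i, -1, -1/2 - (sqrt(3)/2)i, 1/2 - (sqrt(3)/2)i


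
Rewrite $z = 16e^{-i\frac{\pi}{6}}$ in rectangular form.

a = r cos θ = 16 * sqrt(3)/2 = 8*sqrt(3)
b = r sin θ = 16 * -1/2 = -8
z = 8*sqrt(3) - 8i


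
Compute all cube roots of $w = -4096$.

|w| = 4096, arg(w) = 180°
Root modulus = 4096^(1/3) = 16
Root arguments: θ_k = (180° + 360°k)/3 for k = 0, 1, ..., 2
Roots: 8 + 8*sqrt(3)i, -16, 8 - 8*sqrt(3)i


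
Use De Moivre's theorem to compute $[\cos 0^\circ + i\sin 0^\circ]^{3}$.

By De Moivre: z^n = r^n(cos(nθ) + i sin(nθ))
= 1^3(cos(3*0°) + i sin(3*0°))
= 1(cos 0° + i sin 0°)
= 1


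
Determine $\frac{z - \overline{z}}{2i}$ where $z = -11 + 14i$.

z - conjugate(z) = 2bi
(z - conjugate(z))/(2i) = 2bi/(2i) = b = 14


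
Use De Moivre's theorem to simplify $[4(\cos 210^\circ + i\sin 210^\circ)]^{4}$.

By De Moivre: z^n = r^n(cos(nθ) + i sin(nθ))
= 4^4(cos(4*210°) + i sin(4*210°))
= 256(cos 120° + i sin 120°)
= -128 + 128*sqrt(3)i


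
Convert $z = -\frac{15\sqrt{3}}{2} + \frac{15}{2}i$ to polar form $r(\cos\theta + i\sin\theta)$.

r = |z| = sqrt(a^2 + b^2) = sqrt((-15*sqrt(3)/2)^2 + (15/2)^2) = sqrt(675/4 + 225/4) = sqrt(225) = 15
θ = arctan(b/a) = arctan(7.5/-12.9904) (quadrant-adjusted) = 150°
z = 15(cos 150° + i sin 150°)


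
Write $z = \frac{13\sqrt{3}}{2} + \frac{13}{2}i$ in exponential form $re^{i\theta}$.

r = |z| = sqrt((13*sqrt(3)/2)^2 + (13/2)^2) = sqrt(507/4 + 169/4) = sqrt(169) = 13
θ = arctan(b/a) = arctan(6.5/11.2583) (quadrant-adjusted) = 30° = π/6
z = 13e^(i*π/6)


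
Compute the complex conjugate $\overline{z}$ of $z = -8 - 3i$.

If z = a + bi, then conjugate(z) = a - bi
conjugate(-8 - 3i) = -8 + 3i


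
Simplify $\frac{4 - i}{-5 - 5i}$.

Multiply numerator and denominator by conjugate (-5 + 5i):
= (4 - i)(-5 + 5i) / ((-5)^2 + (-5)^2)
= (-15 + 25i) / 50
Divide through by 5: (-3 + 5i) / 10
= -3/10 + (1/2)i


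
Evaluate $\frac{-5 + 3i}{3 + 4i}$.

Multiply numerator and denominator by conjugate (3 - 4i):
= (-5 + 3i)(3 - 4i) / (3^2 + 4^2)
= (-3 + 29i) / 25
= -3/25 + (29/25)i


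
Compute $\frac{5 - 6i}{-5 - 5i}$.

Multiply numerator and denominator by conjugate (-5 + 5i):
= (5 - 6i)(-5 + 5i) / ((-5)^2 + (-5)^2)
= (5 + 55i) / 50
Divide through by 5: (1 + 11i) / 10
= 1/10 + (11/10)i


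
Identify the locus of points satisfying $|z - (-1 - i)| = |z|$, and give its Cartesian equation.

|z - z1| = |z - z2| means z is equidistant from z1 and z2,
i.e. the perpendicular bisector of the segment from (-1, -1) to (0, 0) (midpoint (-1/2, -1/2)).
With z = x + yi, square both sides:
(x - (-1))^2 + (y - (-1))^2 = (x - 0)^2 + (y - 0)^2
The x^2 and y^2 terms cancel: 2x + 2y = 0 - 2 = -2
Simplify: x + y = -1
Locus: Perpendicular bisector of the segment from (-1, -1) to (0, 0): the line x + y = -1


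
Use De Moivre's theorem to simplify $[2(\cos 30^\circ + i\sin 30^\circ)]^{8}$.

By De Moivre: z^n = r^n(cos(nθ) + i sin(nθ))
= 2^8(cos(8*30°) + i sin(8*30°))
= 256(cos 240° + i sin 240°)
= -128 - 128*sqrt(3)i


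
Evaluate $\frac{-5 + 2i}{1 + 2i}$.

Multiply numerator and denominator by conjugate (1 - 2i):
= (-5 + 2i)(1 - 2i) / (1^2 + 2^2)
= (-1 + 12i) / 5
= -1/5 + (12/5)i


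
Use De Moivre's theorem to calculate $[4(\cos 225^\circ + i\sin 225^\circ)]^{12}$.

By De Moivre: z^n = r^n(cos(nθ) + i sin(nθ))
= 4^12(cos(12*225°) + i sin(12*225°))
= 16777216(cos 180° + i sin 180°)
= -16777216


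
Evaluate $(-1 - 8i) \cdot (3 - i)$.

(a1*a2 - b1*b2) + (a1*b2 + b1*a2)i
= (-3 - 8) + (1 + (-24))i
= -11 - 23i


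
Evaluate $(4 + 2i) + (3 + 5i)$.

(4 + 3) + (2 + 5)i = 7 + 7i


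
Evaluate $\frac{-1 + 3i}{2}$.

Divisor is real, so divide each part by 2:
= -1/2 + (3/2)i


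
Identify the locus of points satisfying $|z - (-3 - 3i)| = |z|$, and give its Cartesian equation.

|z - z1| = |z - z2| means z is equidistant from z1 and z2,
i.e. the perpendicular bisector of the segment from (-3, -3) to (0, 0) (midpoint (-3/2, -3/2)).
With z = x + yi, square both sides:
(x - (-3))^2 + (y - (-3))^2 = (x - 0)^2 + (y - 0)^2
The x^2 and y^2 terms cancel: 6x + 6y = 0 - 18 = -18
Simplify: x + y = -3
Locus: Perpendicular bisector of the segment from (-3, -3) to (0, 0): the line x + y = -3


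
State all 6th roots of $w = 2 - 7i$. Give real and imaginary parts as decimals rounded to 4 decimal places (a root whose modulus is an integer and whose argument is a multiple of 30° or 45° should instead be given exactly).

|w| = sqrt(53) ≈ 7.280110, arg(w) ≈ 285.945396°
Root modulus = sqrt(53)^(1/6) ≈ 1.392162
Root arguments: θ_k = (arg(w) + 360°k)/6 for k = 0, 1, ..., 5
Compute each root as (root modulus)(cos θ_k + i sin θ_k) using full-precision intermediates, then round to 4 decimal places.
Roots: 0.9377 + 1.0290i, -0.4223 + 1.3266i, -1.3600 + 0.2976i, -0.9377 - 1.0290i, 0.4223 - 1.3266i, 1.3600 - 0.2976i


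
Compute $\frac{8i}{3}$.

Divisor is real, so divide each part by 3:
= 0 + (8/3)i


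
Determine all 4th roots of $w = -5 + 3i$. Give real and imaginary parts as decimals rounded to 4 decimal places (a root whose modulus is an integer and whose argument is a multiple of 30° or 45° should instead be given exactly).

|w| = sqrt(34) ≈ 5.830952, arg(w) ≈ 149.036243°
Root modulus = sqrt(34)^(1/4) ≈ 1.553942
Root arguments: θ_k = (arg(w) + 360°k)/4 for k = 0, 1, ..., 3
Compute each root as (root modulus)(cos θ_k + i sin θ_k) using full-precision intermediates, then round to 4 decimal places.
Roots: 1.2368 + 0.9408i, -0.9408 + 1.2368i, -1.2368 - 0.9408i, 0.9408 - 1.2368i


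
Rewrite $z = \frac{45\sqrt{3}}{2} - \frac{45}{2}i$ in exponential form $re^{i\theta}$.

r = |z| = sqrt((45*sqrt(3)/2)^2 + (-45/2)^2) = sqrt(6075/4 + 2025/4) = sqrt(2025) = 45
θ = arctan(b/a) = arctan(-22.5/38.9711) (quadrant-adjusted) = -30° = -π/6
z = 45e^(-i*π/6)


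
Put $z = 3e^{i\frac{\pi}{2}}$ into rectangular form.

a = r cos θ = 3 * 0 = 0
b = r sin θ = 3 * 1 = 3
z = 3i


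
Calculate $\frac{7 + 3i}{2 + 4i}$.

Multiply numerator and denominator by conjugate (2 - 4i):
= (7 + 3i)(2 - 4i) / (2^2 + 4^2)
= (26 - 22i) / 20
Divide through by 2: (13 - 11i) / 10
= 13/10 - (11/10)i


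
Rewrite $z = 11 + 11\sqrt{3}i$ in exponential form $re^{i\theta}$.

r = |z| = sqrt((11)^2 + (11*sqrt(3))^2) = sqrt(121 + 363) = sqrt(484) = 22
θ = arctan(b/a) = arctan(19.0526/11) (quadrant-adjusted) = 60° = π/3
z = 22e^(i*π/3)


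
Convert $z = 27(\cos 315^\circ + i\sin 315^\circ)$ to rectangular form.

a = r cos θ = 27 * sqrt(2)/2 = 27*sqrt(2)/2
b = r sin θ = 27 * -sqrt(2)/2 = -27*sqrt(2)/2
z = 27*sqrt(2)/2 - (27*sqrt(2)/2)i


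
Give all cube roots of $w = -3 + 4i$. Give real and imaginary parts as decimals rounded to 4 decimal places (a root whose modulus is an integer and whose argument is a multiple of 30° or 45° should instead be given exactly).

|w| = 5, arg(w) ≈ 126.869898°
Root modulus = 5^(1/3) ≈ 1.709976
Root arguments: θ_k = (arg(w) + 360°k)/3 for k = 0, 1, ..., 2
Compute each root as (root modulus)(cos θ_k + i sin θ_k) using full-precision intermediates, then round to 4 decimal places.
Roots: 1.2650 + 1.1506i, -1.6289 + 0.5202i, 0.3640 - 1.6708i


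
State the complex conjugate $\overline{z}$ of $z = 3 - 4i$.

If z = a + bi, then conjugate(z) = a - bi
conjugate(3 - 4i) = 3 + 4i


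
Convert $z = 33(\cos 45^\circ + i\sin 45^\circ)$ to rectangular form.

a = r cos θ = 33 * sqrt(2)/2 = 33*sqrt(2)/2
b = r sin θ = 33 * sqrt(2)/2 = 33*sqrt(2)/2
z = 33*sqrt(2)/2 + (33*sqrt(2)/2)i


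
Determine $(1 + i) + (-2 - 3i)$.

(1 + (-2)) + (1 + (-3))i = -1 - 2i


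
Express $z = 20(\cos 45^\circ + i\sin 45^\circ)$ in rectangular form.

a = r cos θ = 20 * sqrt(2)/2 = 10*sqrt(2)
b = r sin θ = 20 * sqrt(2)/2 = 10*sqrt(2)
z = 10*sqrt(2) + 10*sqrt(2)i


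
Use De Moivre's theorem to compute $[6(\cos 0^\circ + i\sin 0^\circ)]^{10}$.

By De Moivre: z^n = r^n(cos(nθ) + i sin(nθ))
= 6^10(cos(10*0°) + i sin(10*0°))
= 60466176(cos 0° + i sin 0°)
= 60466176


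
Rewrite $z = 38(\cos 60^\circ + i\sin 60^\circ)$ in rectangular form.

a = r cos θ = 38 * 1/2 = 19
b = r sin θ = 38 * sqrt(3)/2 = 19*sqrt(3)
z = 19 + 19*sqrt(3)i


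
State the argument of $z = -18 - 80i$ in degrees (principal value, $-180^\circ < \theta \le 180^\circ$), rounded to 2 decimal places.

θ = arctan(b/a) = arctan(-80/-18) (quadrant-adjusted) = -102.68°


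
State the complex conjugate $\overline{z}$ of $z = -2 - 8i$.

If z = a + bi, then conjugate(z) = a - bi
conjugate(-2 - 8i) = -2 + 8i


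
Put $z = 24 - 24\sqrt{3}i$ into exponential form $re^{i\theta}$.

r = |z| = sqrt((24)^2 + (-24*sqrt(3))^2) = sqrt(576 + 1728) = sqrt(2304) = 48
θ = arctan(b/a) = arctan(-41.5692/24) (quadrant-adjusted) = -60° = -π/3
z = 48e^(-i*π/3)


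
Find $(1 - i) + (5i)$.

(1 + 0) + (-1 + 5)i = 1 + 4i


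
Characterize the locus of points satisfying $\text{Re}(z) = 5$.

Re(z) = x where z = x + yi; the equation x = 5 is satisfied by all points with that x-coordinate
Locus: Vertical line x = 5


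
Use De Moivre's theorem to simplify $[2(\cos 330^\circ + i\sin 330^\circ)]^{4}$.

By De Moivre: z^n = r^n(cos(nθ) + i sin(nθ))
= 2^4(cos(4*330°) + i sin(4*330°))
= 16(cos 240° + i sin 240°)
= -8 - 8*sqrt(3)i


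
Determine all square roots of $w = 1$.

|w| = 1, arg(w) = 0°
Root modulus = 1^(1/2) = 1
Root arguments: θ_k = (0° + 360°k)/2 for k = 0, 1, ..., 1
Roots: 1, -1


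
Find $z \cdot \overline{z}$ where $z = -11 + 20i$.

z * conjugate(z) = |z|^2 = a^2 + b^2
= (-11)^2 + 20^2 = 521


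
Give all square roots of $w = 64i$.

|w| = 64, arg(w) = 90°
Root modulus = 64^(1/2) = 8
Root arguments: θ_k = (90° + 360°k)/2 for k = 0, 1, ..., 1
Roots: 4*sqrt(2) + 4*sqrt(2)i, -4*sqrt(2) - 4*sqrt(2)i


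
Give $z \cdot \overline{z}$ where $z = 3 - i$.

z * conjugate(z) = |z|^2 = a^2 + b^2
= 3^2 + (-1)^2 = 10


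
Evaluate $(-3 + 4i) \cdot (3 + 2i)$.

(a1*a2 - b1*b2) + (a1*b2 + b1*a2)i
= (-9 - 8) + (-6 + 12)i
= -17 + 6i


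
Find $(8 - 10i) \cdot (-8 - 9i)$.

(a1*a2 - b1*b2) + (a1*b2 + b1*a2)i
= (-64 - 90) + (-72 + 80)i
= -154 + 8i


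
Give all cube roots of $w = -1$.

|w| = 1, arg(w) = 180°
Root modulus = 1^(1/3) = 1
Root arguments: θ_k = (180° + 360°k)/3 for k = 0, 1, ..., 2
Roots: 1/2 + (sqrt(3)/2)i, -1, 1/2 - (sqrt(3)/2)i


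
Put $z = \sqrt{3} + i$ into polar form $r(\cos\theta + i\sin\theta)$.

r = |z| = sqrt(a^2 + b^2) = sqrt((sqrt(3))^2 + (1)^2) = sqrt(3 + 1) = sqrt(4) = 2
θ = arctan(b/a) = arctan(1/1.7321) (quadrant-adjusted) = 30°
z = 2(cos 30° + i sin 30°)


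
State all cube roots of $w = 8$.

|w| = 8, arg(w) = 0°
Root modulus = 8^(1/3) = 2
Root arguments: θ_k = (0° + 360°k)/3 for k = 0, 1, ..., 2
Roots: 2, -1 + sqrt(3)i, -1 - sqrt(3)i


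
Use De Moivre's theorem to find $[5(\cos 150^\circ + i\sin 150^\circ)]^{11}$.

By De Moivre: z^n = r^n(cos(nθ) + i sin(nθ))
= 5^11(cos(11*150°) + i sin(11*150°))
= 48828125(cos 210° + i sin 210°)
= -48828125*sqrt(3)/2 - (48828125/2)i


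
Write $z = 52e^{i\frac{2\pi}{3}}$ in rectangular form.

a = r cos θ = 52 * -1/2 = -26
b = r sin θ = 52 * sqrt(3)/2 = 26*sqrt(3)
z = -26 + 26*sqrt(3)i


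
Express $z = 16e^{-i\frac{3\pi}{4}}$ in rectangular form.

a = r cos θ = 16 * -sqrt(2)/2 = -8*sqrt(2)
b = r sin θ = 16 * -sqrt(2)/2 = -8*sqrt(2)
z = -8*sqrt(2) - 8*sqrt(2)i


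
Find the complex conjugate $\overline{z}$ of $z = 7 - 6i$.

If z = a + bi, then conjugate(z) = a - bi
conjugate(7 - 6i) = 7 + 6i


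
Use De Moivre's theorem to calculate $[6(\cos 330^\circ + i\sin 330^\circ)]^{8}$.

By De Moivre: z^n = r^n(cos(nθ) + i sin(nθ))
= 6^8(cos(8*330°) + i sin(8*330°))
= 1679616(cos 120° + i sin 120°)
= -839808 + 839808*sqrt(3)i


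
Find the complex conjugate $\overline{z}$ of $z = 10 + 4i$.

If z = a + bi, then conjugate(z) = a - bi
conjugate(10 + 4i) = 10 - 4i


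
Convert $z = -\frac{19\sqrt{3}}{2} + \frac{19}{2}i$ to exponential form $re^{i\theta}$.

r = |z| = sqrt((-19*sqrt(3)/2)^2 + (19/2)^2) = sqrt(1083/4 + 361/4) = sqrt(361) = 19
θ = arctan(b/a) = arctan(9.5/-16.4545) (quadrant-adjusted) = 150° = 5π/6
z = 19e^(i*5π/6)


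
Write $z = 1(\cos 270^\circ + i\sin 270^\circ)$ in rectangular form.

a = r cos θ = 1 * 0 = 0
b = r sin θ = 1 * -1 = -1
z = -i


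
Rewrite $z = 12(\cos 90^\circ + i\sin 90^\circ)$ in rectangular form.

a = r cos θ = 12 * 0 = 0
b = r sin θ = 12 * 1 = 12
z = 12i


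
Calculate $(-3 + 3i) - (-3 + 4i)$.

(-3 - (-3)) + (3 - 4)i = -i


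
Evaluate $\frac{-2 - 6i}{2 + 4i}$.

Multiply numerator and denominator by conjugate (2 - 4i):
= (-2 - 6i)(2 - 4i) / (2^2 + 4^2)
= (-28 - 4i) / 20
Divide through by 4: (-7 - i) / 5
= -7/5 - (1/5)i


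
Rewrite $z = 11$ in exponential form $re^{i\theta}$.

r = |z| = sqrt((11)^2 + (0)^2) = sqrt(121 + 0) = sqrt(121) = 11
b = 0 and a > 0, so z lies on the positive real axis: θ = 0
z = 11e^(i*0) = 11


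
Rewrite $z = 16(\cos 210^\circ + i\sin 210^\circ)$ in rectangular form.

a = r cos θ = 16 * -sqrt(3)/2 = -8*sqrt(3)
b = r sin θ = 16 * -1/2 = -8
z = -8*sqrt(3) - 8i


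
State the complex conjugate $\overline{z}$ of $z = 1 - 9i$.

If z = a + bi, then conjugate(z) = a - bi
conjugate(1 - 9i) = 1 + 9i


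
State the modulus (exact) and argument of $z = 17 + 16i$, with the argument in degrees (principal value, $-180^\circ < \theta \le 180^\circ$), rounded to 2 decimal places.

|z| = sqrt(17^2 + 16^2) = sqrt(545)
arg(z) = arctan(b/a) = arctan(16/17) (quadrant-adjusted) = 43.26°


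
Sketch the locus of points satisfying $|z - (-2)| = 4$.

|z - z0| = r describes a circle centered at z0 with radius r
Here z0 = -2 and r = 4
Locus: Circle centered at (-2, 0) with radius 4


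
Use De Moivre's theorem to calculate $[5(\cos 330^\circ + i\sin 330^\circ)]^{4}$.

By De Moivre: z^n = r^n(cos(nθ) + i sin(nθ))
= 5^4(cos(4*330°) + i sin(4*330°))
= 625(cos 240° + i sin 240°)
= -625/2 - (625*sqrt(3)/2)i


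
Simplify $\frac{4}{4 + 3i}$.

Multiply numerator and denominator by conjugate (4 - 3i):
= (4)(4 - 3i) / (4^2 + 3^2)
= (16 - 12i) / 25
= 16/25 - (12/25)i


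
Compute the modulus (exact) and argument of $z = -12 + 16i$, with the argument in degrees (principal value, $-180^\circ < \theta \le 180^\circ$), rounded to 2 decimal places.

|z| = sqrt((-12)^2 + 16^2) = 20
arg(z) = arctan(b/a) = arctan(16/-12) (quadrant-adjusted) = 126.87°


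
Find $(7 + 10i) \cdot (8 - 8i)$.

(a1*a2 - b1*b2) + (a1*b2 + b1*a2)i
= (56 - (-80)) + (-56 + 80)i
= 136 + 24i


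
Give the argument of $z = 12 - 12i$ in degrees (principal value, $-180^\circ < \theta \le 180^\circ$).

θ = arctan(b/a) = arctan(-12/12) (quadrant-adjusted) = -45°


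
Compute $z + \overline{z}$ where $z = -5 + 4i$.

z + conjugate(z) = (a + bi) + (a - bi) = 2a
= 2 * (-5) = -10


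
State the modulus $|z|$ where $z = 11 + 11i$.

|z| = sqrt(a^2 + b^2) = sqrt(11^2 + 11^2) = sqrt(242) = sqrt(242)


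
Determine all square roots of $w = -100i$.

|w| = 100, arg(w) = 270°
Root modulus = 100^(1/2) = 10
Root arguments: θ_k = (270° + 360°k)/2 for k = 0, 1, ..., 1
Roots: -5*sqrt(2) + 5*sqrt(2)i, 5*sqrt(2) - 5*sqrt(2)i


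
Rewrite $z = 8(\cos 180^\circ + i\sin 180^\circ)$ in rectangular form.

a = r cos θ = 8 * -1 = -8
b = r sin θ = 8 * 0 = 0
z = -8


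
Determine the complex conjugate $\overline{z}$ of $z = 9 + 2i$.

If z = a + bi, then conjugate(z) = a - bi
conjugate(9 + 2i) = 9 - 2i


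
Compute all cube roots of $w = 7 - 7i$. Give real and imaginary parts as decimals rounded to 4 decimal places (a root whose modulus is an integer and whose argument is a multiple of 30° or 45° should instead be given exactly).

|w| = sqrt(98) ≈ 9.899495, arg(w) = 315°
Root modulus = sqrt(98)^(1/3) ≈ 2.147193
Root arguments: θ_k = (315° + 360°k)/3 for k = 0, 1, ..., 2
Compute each root as (root modulus)(cos θ_k + i sin θ_k) using full-precision intermediates, then round to 4 decimal places.
Roots: -0.5557 + 2.0740i, -1.5183 - 1.5183i, 2.0740 - 0.5557i


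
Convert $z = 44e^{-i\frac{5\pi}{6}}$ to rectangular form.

a = r cos θ = 44 * -sqrt(3)/2 = -22*sqrt(3)
b = r sin θ = 44 * -1/2 = -22
z = -22*sqrt(3) - 22i


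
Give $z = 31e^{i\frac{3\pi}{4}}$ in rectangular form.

a = r cos θ = 31 * -sqrt(2)/2 = -31*sqrt(2)/2
b = r sin θ = 31 * sqrt(2)/2 = 31*sqrt(2)/2
z = -31*sqrt(2)/2 + (31*sqrt(2)/2)i


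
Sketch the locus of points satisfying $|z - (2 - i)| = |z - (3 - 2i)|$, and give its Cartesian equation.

|z - z1| = |z - z2| means z is equidistant from z1 and z2,
i.e. the perpendicular bisector of the segment from (2, -1) to (3, -2) (midpoint (5/2, -3/2)).
With z = x + yi, square both sides:
(x - 2)^2 + (y - (-1))^2 = (x - 3)^2 + (y - (-2))^2
The x^2 and y^2 terms cancel: 2x + (-2)y = 13 - 5 = 8
Simplify: x - y = 4
Locus: Perpendicular bisector of the segment from (2, -1) to (3, -2): the line x - y = 4


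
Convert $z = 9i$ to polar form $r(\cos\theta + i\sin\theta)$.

r = |z| = sqrt(a^2 + b^2) = sqrt((0)^2 + (9)^2) = sqrt(0 + 81) = sqrt(81) = 9
a = 0 and b > 0, so z lies on the positive imaginary axis: θ = 90°
z = 9(cos 90° + i sin 90°)


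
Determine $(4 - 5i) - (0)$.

(4 - 0) + (-5 - 0)i = 4 - 5i
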